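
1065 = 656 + 409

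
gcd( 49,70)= 7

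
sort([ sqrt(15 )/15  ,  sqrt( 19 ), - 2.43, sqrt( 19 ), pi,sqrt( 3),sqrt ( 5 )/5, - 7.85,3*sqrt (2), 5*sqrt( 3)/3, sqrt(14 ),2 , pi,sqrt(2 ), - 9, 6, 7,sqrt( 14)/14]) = [ - 9, - 7.85 , - 2.43,sqrt(15) /15,sqrt(14 )/14, sqrt ( 5) /5 , sqrt ( 2),sqrt( 3), 2, 5*sqrt(3) /3, pi,pi,sqrt (14 ), 3*sqrt( 2), sqrt( 19 ),sqrt ( 19 ),6,7 ] 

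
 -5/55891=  - 5/55891 = - 0.00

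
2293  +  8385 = 10678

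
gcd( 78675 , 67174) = 1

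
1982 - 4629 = -2647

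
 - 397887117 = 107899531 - 505786648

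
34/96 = 17/48 = 0.35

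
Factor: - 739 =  - 739^1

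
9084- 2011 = 7073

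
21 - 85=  - 64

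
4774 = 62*77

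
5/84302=5/84302 =0.00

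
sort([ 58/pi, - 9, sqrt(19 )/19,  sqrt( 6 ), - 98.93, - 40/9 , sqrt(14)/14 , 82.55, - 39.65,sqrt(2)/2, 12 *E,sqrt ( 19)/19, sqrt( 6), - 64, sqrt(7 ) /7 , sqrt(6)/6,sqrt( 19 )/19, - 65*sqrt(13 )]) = [ - 65*sqrt(13), - 98.93, - 64, - 39.65, - 9, - 40/9, sqrt (19 )/19,sqrt( 19)/19,sqrt(19)/19 , sqrt( 14)/14,sqrt ( 7 ) /7,sqrt(6 )/6, sqrt(2 )/2, sqrt( 6) , sqrt(6 ), 58/pi,  12*E, 82.55 ] 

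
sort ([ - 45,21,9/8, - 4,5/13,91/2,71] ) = [ - 45, - 4, 5/13,9/8,21,91/2 , 71] 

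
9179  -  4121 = 5058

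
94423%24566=20725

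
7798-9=7789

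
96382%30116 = 6034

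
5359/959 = 5359/959= 5.59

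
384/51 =7+9/17 = 7.53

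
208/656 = 13/41 = 0.32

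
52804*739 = 39022156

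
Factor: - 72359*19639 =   -  1421058401=- 7^1*41^1*479^1 * 10337^1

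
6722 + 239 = 6961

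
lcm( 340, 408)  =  2040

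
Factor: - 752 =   -  2^4 *47^1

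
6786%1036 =570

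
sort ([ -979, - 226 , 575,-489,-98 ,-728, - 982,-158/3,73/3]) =[ - 982,  -  979,-728,-489, - 226, - 98,-158/3, 73/3,575]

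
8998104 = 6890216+2107888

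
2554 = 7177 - 4623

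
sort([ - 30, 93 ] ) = [ - 30,93] 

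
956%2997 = 956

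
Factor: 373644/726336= 107/208 = 2^( - 4)*13^( - 1 )*107^1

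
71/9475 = 71/9475 = 0.01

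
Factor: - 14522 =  - 2^1*53^1*137^1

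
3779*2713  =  10252427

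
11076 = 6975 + 4101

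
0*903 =0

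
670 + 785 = 1455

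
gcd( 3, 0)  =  3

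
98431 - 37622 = 60809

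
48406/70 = 24203/35 = 691.51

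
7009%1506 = 985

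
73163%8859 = 2291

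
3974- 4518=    - 544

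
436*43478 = 18956408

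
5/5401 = 5/5401 = 0.00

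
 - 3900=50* (- 78 )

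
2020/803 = 2+414/803 = 2.52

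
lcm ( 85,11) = 935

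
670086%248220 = 173646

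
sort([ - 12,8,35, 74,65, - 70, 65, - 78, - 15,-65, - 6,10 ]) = [ - 78,-70, - 65,-15, - 12, - 6, 8, 10,35,65,65,74 ]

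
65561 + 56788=122349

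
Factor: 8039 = 8039^1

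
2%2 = 0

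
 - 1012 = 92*( - 11) 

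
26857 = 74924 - 48067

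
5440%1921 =1598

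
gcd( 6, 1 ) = 1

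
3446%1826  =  1620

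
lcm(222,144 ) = 5328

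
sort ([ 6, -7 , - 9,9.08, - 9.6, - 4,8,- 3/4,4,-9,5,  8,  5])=[ - 9.6, -9,-9, - 7,  -  4, - 3/4,4, 5,5,6, 8,8, 9.08]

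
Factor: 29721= 3^1*9907^1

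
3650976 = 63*57952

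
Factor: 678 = 2^1*3^1 * 113^1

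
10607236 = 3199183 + 7408053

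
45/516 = 15/172= 0.09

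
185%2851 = 185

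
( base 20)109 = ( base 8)631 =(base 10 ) 409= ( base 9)504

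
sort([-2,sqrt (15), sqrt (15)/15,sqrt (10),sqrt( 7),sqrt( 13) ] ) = [-2, sqrt (15)/15, sqrt ( 7), sqrt (10 ),sqrt( 13), sqrt(15)]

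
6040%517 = 353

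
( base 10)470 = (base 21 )118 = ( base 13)2A2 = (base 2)111010110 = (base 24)je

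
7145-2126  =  5019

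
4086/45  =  454/5  =  90.80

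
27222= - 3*( - 9074)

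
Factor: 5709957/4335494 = 2^( - 1)*3^1*11^1 * 23^1 *7523^1*2167747^( - 1)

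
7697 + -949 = 6748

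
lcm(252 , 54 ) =756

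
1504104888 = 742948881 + 761156007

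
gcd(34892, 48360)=52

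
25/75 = 1/3 = 0.33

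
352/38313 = 32/3483 = 0.01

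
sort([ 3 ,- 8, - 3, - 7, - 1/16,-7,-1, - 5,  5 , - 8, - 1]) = [  -  8 , - 8,-7, - 7, - 5, - 3, - 1,  -  1 , - 1/16,3, 5] 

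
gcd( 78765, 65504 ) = 89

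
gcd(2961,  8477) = 7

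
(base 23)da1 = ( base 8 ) 15704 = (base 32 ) 6u4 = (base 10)7108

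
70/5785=14/1157 = 0.01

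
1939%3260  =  1939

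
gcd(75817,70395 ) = 1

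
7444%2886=1672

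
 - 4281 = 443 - 4724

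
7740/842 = 3870/421  =  9.19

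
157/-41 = -4 + 7/41 = -3.83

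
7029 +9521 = 16550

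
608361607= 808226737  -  199865130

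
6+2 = 8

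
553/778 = 553/778 = 0.71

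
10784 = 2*5392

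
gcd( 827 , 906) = 1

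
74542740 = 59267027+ 15275713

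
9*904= 8136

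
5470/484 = 11 + 73/242 = 11.30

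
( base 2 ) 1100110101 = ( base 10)821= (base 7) 2252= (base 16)335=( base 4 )30311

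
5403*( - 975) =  -5267925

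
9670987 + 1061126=10732113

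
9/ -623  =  -1 + 614/623 = -0.01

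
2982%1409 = 164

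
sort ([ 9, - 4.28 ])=[ - 4.28, 9] 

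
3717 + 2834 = 6551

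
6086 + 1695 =7781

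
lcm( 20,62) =620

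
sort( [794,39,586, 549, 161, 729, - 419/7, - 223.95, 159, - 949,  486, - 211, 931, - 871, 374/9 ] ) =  [ - 949, - 871,-223.95 , - 211,  -  419/7,39, 374/9,159, 161, 486, 549, 586, 729, 794, 931]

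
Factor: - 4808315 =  - 5^1*961663^1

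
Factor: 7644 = 2^2*3^1*7^2*13^1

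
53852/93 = 53852/93 = 579.05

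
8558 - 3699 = 4859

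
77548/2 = 38774 = 38774.00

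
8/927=8/927=0.01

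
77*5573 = 429121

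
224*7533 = 1687392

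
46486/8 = 23243/4 = 5810.75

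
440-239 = 201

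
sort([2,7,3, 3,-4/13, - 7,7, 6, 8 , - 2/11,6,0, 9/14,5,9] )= [ - 7,-4/13, - 2/11,0, 9/14,2 , 3,3, 5,6, 6,7 , 7, 8,9] 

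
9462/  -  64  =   - 4731/32=- 147.84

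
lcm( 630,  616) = 27720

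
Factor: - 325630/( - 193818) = 3^( - 1)*5^1*32303^(-1 )*32563^1 = 162815/96909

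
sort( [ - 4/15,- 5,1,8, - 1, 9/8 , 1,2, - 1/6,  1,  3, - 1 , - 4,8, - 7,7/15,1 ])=[ - 7, - 5, - 4, -1,  -  1, - 4/15, - 1/6, 7/15,1,  1, 1,1,9/8,2, 3,8,8]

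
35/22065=7/4413=0.00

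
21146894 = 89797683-68650789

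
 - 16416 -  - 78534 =62118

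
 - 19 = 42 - 61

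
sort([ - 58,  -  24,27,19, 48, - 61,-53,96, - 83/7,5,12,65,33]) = [ - 61, - 58 , - 53, - 24, - 83/7 , 5,  12,19,27,  33, 48,65,96 ] 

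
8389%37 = 27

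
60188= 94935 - 34747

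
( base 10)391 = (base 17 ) 160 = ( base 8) 607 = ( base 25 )FG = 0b110000111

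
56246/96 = 28123/48=   585.90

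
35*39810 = 1393350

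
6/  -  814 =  - 1+404/407  =  - 0.01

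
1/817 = 1/817 = 0.00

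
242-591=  - 349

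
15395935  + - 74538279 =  - 59142344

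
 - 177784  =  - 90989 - 86795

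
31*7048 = 218488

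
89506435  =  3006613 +86499822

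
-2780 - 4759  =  -7539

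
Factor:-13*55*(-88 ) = 2^3*5^1*11^2*13^1 = 62920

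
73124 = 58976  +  14148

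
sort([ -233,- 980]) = [ - 980 ,-233] 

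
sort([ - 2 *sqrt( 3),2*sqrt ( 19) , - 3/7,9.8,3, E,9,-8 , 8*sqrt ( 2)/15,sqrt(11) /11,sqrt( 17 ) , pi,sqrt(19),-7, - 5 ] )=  [ - 8,  -  7, - 5,-2*sqrt( 3 ), - 3/7,sqrt( 11 )/11 , 8  *  sqrt(2) /15,E,  3, pi , sqrt(17),sqrt( 19),2*sqrt ( 19 ), 9, 9.8]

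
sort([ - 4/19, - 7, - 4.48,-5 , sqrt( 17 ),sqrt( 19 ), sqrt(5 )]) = [ - 7, - 5, - 4.48, - 4/19, sqrt( 5 ), sqrt( 17 ), sqrt(19)] 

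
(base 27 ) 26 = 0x3c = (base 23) 2e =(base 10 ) 60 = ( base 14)44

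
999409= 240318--759091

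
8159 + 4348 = 12507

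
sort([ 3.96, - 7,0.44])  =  [-7, 0.44,3.96]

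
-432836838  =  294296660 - 727133498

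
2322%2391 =2322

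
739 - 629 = 110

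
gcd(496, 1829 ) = 31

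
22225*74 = 1644650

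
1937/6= 1937/6=322.83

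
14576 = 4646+9930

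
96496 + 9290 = 105786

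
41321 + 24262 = 65583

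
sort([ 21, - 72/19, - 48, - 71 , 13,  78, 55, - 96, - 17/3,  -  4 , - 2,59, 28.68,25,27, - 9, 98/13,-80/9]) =[ -96, - 71, - 48, - 9,  -  80/9, - 17/3, - 4,  -  72/19, - 2  ,  98/13,  13 , 21,25,  27,28.68, 55,  59,78]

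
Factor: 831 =3^1 * 277^1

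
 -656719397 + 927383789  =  270664392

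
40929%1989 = 1149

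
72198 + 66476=138674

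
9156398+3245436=12401834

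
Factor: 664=2^3*83^1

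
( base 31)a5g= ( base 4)2120311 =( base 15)2d71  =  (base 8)23065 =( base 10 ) 9781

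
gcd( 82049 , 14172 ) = 1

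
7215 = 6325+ 890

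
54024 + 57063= 111087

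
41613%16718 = 8177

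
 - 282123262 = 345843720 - 627966982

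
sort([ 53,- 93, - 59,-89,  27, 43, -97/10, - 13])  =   [ - 93, - 89, - 59,-13,  -  97/10,  27, 43,53]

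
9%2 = 1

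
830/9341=830/9341 = 0.09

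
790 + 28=818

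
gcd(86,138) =2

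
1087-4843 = -3756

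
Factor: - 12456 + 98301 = 85845 = 3^1 * 5^1*59^1* 97^1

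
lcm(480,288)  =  1440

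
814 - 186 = 628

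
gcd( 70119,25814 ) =1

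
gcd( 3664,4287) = 1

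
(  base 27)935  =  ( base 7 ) 25244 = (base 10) 6647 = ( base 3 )100010012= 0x19f7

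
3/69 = 1/23=0.04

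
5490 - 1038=4452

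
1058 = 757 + 301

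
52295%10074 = 1925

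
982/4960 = 491/2480  =  0.20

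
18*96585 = 1738530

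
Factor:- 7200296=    - 2^3*900037^1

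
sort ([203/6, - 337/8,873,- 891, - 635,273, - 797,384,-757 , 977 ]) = [-891, - 797,-757, - 635, - 337/8,203/6, 273 , 384, 873,  977]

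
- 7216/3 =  -7216/3 = -2405.33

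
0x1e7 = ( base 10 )487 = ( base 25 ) jc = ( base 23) L4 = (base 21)124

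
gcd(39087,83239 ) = 1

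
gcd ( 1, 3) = 1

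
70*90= 6300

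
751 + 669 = 1420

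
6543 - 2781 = 3762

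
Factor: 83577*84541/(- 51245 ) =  - 3^1*5^( - 1)*13^1*17^1*37^ ( - 1 )*277^ ( - 1 )*2143^1*4973^1 =- 7065683157/51245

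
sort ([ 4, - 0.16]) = [ - 0.16 , 4 ] 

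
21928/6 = 3654+2/3=   3654.67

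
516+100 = 616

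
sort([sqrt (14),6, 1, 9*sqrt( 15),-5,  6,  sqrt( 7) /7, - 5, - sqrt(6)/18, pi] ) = [ - 5, - 5, - sqrt( 6)/18,  sqrt(7)/7, 1,pi, sqrt(14), 6,6,  9*sqrt( 15)] 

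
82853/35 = 2367+8/35 =2367.23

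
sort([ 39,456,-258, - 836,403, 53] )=[ - 836 , - 258 , 39, 53,403,456 ] 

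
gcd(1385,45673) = 1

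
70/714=5/51=0.10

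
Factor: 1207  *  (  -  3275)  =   - 5^2*17^1*71^1 * 131^1 = - 3952925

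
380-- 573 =953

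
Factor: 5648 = 2^4*353^1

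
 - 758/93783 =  - 758/93783 = - 0.01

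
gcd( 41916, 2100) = 84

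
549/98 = 5 + 59/98 = 5.60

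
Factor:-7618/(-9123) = 2^1*3^ (  -  1)*13^1*293^1*3041^( - 1)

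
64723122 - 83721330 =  - 18998208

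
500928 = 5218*96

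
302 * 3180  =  960360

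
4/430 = 2/215 = 0.01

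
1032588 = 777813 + 254775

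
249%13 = 2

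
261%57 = 33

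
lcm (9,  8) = 72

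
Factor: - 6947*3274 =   -  2^1*1637^1 *6947^1  =  - 22744478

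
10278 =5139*2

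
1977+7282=9259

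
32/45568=1/1424 = 0.00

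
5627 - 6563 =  - 936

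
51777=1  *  51777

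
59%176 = 59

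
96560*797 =76958320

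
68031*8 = 544248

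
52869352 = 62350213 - 9480861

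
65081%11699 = 6586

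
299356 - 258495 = 40861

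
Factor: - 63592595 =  -5^1*11^1*1156229^1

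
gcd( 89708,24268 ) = 4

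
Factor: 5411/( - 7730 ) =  - 2^( - 1 ) * 5^(  -  1)*7^1= - 7/10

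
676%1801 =676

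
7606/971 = 7606/971 = 7.83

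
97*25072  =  2431984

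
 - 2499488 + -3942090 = -6441578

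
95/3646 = 95/3646 = 0.03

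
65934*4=263736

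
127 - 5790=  - 5663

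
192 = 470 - 278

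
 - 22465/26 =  - 865 + 25/26 = - 864.04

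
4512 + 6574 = 11086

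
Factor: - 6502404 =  - 2^2*3^1*191^1 * 2837^1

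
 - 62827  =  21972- 84799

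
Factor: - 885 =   -  3^1*5^1* 59^1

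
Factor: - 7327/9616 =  - 2^( - 4)*17^1*431^1*601^( - 1)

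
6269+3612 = 9881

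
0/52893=0 = 0.00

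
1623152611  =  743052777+880099834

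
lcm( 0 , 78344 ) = 0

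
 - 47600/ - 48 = 2975/3 = 991.67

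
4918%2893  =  2025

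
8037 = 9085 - 1048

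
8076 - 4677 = 3399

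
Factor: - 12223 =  -17^1*719^1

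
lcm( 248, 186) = 744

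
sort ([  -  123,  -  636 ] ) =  [- 636, - 123]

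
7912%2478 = 478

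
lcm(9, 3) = 9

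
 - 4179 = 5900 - 10079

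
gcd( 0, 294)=294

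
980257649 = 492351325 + 487906324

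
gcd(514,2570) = 514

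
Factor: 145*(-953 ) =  - 138185= - 5^1 * 29^1 *953^1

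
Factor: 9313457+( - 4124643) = 5188814 = 2^1*59^1*43973^1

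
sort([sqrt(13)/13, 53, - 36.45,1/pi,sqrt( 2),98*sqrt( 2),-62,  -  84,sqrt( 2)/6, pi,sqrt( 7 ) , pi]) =[ - 84,  -  62, - 36.45, sqrt(2)/6,sqrt( 13 )/13,  1/pi,sqrt(  2),sqrt( 7),pi , pi,  53 , 98*sqrt( 2)]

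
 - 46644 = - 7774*6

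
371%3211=371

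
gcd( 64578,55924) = 2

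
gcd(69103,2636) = 1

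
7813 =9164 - 1351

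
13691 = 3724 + 9967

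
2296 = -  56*(-41)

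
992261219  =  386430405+605830814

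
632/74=8  +  20/37 = 8.54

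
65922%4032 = 1410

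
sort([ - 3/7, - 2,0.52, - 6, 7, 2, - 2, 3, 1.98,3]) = [ - 6, - 2, - 2, - 3/7,0.52,1.98,2 , 3, 3,7 ]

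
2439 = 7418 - 4979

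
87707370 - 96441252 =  - 8733882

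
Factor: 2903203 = 2903203^1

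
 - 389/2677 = -1 + 2288/2677 = - 0.15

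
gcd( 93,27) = 3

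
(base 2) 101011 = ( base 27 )1G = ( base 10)43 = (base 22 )1L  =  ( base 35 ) 18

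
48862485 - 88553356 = - 39690871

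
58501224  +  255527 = 58756751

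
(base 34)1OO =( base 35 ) 1m1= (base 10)1996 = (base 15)8D1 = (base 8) 3714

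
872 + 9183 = 10055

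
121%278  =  121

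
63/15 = 21/5 = 4.20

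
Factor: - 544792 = - 2^3 * 68099^1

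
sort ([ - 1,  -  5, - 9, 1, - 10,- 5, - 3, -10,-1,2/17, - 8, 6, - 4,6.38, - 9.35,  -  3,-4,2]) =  [ - 10, - 10, - 9.35, - 9, - 8, - 5,-5, - 4, - 4, - 3, -3, - 1, - 1,2/17,1,2,6, 6.38 ] 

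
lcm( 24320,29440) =559360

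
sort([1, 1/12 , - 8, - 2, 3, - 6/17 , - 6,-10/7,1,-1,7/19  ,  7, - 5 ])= [ - 8, - 6,-5, - 2,-10/7,  -  1, - 6/17,1/12 , 7/19, 1,1, 3, 7] 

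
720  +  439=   1159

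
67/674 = 67/674 = 0.10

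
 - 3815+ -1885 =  - 5700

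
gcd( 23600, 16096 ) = 16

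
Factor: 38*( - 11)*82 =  - 34276 = -  2^2* 11^1 * 19^1*41^1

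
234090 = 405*578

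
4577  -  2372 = 2205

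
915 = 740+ 175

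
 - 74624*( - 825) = 61564800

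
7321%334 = 307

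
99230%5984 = 3486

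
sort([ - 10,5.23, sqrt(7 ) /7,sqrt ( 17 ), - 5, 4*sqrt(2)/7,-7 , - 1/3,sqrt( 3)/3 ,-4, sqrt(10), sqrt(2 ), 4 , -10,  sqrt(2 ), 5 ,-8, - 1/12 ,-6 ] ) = [ - 10,-10,-8,  -  7,-6,-5 , - 4,  -  1/3,-1/12, sqrt( 7)/7, sqrt(3 ) /3 , 4*sqrt(2)/7,  sqrt(2 ) , sqrt(2 ),sqrt(10), 4, sqrt(17 ),5,5.23]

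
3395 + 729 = 4124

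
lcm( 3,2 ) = 6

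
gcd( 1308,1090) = 218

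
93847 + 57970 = 151817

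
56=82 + -26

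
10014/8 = 1251 + 3/4 = 1251.75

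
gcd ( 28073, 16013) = 67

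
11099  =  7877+3222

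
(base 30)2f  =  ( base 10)75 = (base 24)33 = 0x4B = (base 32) 2b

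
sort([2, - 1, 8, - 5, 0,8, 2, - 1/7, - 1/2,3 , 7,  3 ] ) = [ - 5, - 1,  -  1/2, - 1/7 , 0, 2, 2, 3 , 3,7, 8,8]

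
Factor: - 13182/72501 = -2/11 = - 2^1*11^ ( - 1)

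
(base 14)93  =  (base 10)129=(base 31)45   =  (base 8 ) 201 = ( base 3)11210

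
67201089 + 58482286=125683375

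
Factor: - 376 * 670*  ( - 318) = 2^5 *3^1*5^1*47^1*53^1*67^1=80110560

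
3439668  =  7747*444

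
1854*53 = 98262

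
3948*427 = 1685796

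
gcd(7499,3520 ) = 1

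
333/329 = 333/329 = 1.01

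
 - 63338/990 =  - 64 + 1/45 = - 63.98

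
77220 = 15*5148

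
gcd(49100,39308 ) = 4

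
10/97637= 10/97637 = 0.00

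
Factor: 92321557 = 241^1*383077^1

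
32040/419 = 76 + 196/419 = 76.47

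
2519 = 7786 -5267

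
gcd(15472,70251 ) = 1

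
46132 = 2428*19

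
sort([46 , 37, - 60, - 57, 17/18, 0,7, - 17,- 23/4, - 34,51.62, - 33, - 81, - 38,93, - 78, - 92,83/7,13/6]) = [ - 92, - 81, - 78 , - 60,- 57, - 38, - 34 , - 33, - 17 , - 23/4, 0,17/18, 13/6,7,83/7, 37,46, 51.62 , 93]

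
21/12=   1+3/4 = 1.75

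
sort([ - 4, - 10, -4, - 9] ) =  [ - 10, - 9, - 4, - 4 ]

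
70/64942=35/32471 = 0.00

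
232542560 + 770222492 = 1002765052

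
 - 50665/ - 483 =50665/483 = 104.90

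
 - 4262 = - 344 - 3918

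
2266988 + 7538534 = 9805522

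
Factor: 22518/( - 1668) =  - 27/2= - 2^( - 1)*3^3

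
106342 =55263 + 51079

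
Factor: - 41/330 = - 2^( - 1)*3^ ( - 1)*5^( - 1)*11^( - 1 ) * 41^1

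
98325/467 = 210+ 255/467 = 210.55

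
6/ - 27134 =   -  3/13567 = - 0.00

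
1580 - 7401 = -5821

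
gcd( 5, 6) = 1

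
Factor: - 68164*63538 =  - 2^3 * 17041^1*31769^1 = - 4331004232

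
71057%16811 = 3813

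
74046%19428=15762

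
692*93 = 64356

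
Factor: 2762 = 2^1*1381^1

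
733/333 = 2+67/333 = 2.20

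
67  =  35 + 32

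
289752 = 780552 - 490800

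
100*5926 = 592600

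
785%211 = 152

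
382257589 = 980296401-598038812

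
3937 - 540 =3397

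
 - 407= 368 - 775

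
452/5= 452/5=90.40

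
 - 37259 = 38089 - 75348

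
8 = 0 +8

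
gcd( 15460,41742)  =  1546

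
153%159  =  153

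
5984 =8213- 2229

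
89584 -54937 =34647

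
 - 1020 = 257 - 1277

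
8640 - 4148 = 4492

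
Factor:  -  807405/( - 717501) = 5^1*19^1 * 2833^1 * 239167^( -1)= 269135/239167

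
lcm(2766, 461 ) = 2766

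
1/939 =1/939 = 0.00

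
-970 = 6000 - 6970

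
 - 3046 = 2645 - 5691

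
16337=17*961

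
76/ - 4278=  - 1 + 2101/2139 = -0.02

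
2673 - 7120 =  - 4447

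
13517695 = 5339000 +8178695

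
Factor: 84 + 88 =172 = 2^2*43^1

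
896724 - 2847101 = -1950377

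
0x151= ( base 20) GH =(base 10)337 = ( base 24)E1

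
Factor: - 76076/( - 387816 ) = 133/678 = 2^ ( - 1)*3^( - 1 )*7^1*19^1 *113^(- 1 ) 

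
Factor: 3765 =3^1*5^1 * 251^1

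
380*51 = 19380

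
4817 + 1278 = 6095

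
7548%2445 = 213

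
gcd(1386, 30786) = 42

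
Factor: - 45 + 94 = 49  =  7^2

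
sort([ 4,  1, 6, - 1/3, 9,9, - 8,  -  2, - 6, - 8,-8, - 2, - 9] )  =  [ - 9, - 8,-8, - 8, - 6, - 2, - 2, - 1/3, 1,  4, 6, 9, 9]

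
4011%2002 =7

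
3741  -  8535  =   - 4794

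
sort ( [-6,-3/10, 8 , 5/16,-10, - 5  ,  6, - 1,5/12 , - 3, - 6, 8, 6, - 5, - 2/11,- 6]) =[ - 10, - 6,  -  6, - 6,-5, - 5,-3 ,- 1,  -  3/10, - 2/11, 5/16, 5/12, 6, 6, 8, 8]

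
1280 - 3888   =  - 2608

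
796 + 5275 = 6071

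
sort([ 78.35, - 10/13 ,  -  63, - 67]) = [ - 67, -63, - 10/13,  78.35]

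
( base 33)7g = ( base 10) 247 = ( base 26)9d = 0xF7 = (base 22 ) b5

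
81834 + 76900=158734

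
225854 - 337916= - 112062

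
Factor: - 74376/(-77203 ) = 2^3*3^2*7^( - 1) *41^ (- 1)*269^( - 1 )*1033^1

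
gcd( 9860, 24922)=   34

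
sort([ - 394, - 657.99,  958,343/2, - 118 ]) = [-657.99, - 394, - 118,343/2,958 ] 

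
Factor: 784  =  2^4*7^2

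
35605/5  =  7121 = 7121.00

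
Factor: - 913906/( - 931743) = 2^1*3^(-4)*7^1*29^1 * 2251^1 * 11503^(- 1 )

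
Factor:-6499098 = -2^1  *  3^2*127^1*2843^1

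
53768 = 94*572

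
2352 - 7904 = -5552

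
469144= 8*58643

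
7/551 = 7/551 = 0.01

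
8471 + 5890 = 14361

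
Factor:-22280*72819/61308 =  -  2^1 * 3^2*5^1 * 13^( - 1) * 29^1*31^1 * 131^( - 1 )*557^1 = - 45066870/1703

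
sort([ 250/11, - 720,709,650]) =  [ - 720,250/11,650,709] 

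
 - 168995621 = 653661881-822657502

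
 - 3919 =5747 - 9666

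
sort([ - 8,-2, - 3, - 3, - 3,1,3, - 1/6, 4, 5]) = [ - 8, - 3, - 3, - 3,- 2, - 1/6, 1,3,4, 5 ]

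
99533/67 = 99533/67  =  1485.57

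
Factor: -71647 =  - 71647^1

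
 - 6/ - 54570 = 1/9095 = 0.00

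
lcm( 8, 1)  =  8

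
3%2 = 1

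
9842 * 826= 8129492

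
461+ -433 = 28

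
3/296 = 3/296 = 0.01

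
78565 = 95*827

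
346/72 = 173/36 = 4.81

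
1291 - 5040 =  - 3749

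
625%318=307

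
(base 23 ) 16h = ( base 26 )108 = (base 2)1010101100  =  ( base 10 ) 684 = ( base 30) mo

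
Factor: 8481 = 3^1*11^1*257^1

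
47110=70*673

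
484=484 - 0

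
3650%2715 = 935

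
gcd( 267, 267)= 267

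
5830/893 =5830/893= 6.53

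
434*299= 129766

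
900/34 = 26+8/17 = 26.47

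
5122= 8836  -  3714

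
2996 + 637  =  3633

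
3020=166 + 2854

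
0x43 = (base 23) 2L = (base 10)67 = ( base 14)4B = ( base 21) 34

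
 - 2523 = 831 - 3354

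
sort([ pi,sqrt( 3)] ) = [ sqrt( 3),pi]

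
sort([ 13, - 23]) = [ - 23, 13]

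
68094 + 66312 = 134406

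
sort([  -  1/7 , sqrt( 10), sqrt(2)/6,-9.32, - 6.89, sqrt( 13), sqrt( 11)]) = [ - 9.32, - 6.89, - 1/7, sqrt(2 )/6,sqrt(10),sqrt(11),sqrt(13) ]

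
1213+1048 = 2261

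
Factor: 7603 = 7603^1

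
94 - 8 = 86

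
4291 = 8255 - 3964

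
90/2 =45 = 45.00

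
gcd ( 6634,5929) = 1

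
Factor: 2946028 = 2^2*149^1*4943^1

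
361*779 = 281219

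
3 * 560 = 1680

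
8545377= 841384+7703993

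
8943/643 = 13 + 584/643 = 13.91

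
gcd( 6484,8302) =2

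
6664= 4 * 1666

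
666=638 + 28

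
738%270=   198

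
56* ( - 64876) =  - 3633056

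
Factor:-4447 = -4447^1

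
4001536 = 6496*616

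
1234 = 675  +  559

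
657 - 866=- 209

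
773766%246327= 34785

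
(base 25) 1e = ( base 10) 39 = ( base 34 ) 15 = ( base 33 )16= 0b100111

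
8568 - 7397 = 1171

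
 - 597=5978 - 6575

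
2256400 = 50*45128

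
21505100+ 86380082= 107885182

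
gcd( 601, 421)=1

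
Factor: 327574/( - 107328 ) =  - 293/96= - 2^(-5)*3^( - 1 ) * 293^1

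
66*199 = 13134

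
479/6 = 479/6=79.83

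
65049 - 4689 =60360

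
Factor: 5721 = 3^1 * 1907^1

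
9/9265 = 9/9265 =0.00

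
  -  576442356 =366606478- 943048834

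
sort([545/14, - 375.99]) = [-375.99,545/14] 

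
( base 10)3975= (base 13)1A6A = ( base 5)111400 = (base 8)7607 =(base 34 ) 3EV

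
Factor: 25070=2^1*5^1*23^1* 109^1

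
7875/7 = 1125 = 1125.00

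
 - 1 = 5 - 6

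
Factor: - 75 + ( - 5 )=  - 80 = - 2^4*5^1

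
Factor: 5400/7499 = 2^3* 3^3*5^2*7499^(  -  1) 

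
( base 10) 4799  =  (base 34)455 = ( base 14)1a6b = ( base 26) 72F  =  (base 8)11277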